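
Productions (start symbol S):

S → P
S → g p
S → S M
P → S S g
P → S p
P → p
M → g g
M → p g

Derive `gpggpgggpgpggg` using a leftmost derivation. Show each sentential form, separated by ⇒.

S ⇒ SM ⇒ SMM ⇒ SMMM ⇒ SMMMM ⇒ SMMMMM ⇒ SMMMMMM ⇒ gpMMMMMM ⇒ gpggMMMMM ⇒ gpggpgMMMM ⇒ gpggpgggMMM ⇒ gpggpgggpgMM ⇒ gpggpgggpgpgM ⇒ gpggpgggpgpggg

S ⇒ SM   [S → S M]
SM ⇒ SMM   [S → S M]
SMM ⇒ SMMM   [S → S M]
SMMM ⇒ SMMMM   [S → S M]
SMMMM ⇒ SMMMMM   [S → S M]
SMMMMM ⇒ SMMMMMM   [S → S M]
SMMMMMM ⇒ gpMMMMMM   [S → g p]
gpMMMMMM ⇒ gpggMMMMM   [M → g g]
gpggMMMMM ⇒ gpggpgMMMM   [M → p g]
gpggpgMMMM ⇒ gpggpgggMMM   [M → g g]
gpggpgggMMM ⇒ gpggpgggpgMM   [M → p g]
gpggpgggpgMM ⇒ gpggpgggpgpgM   [M → p g]
gpggpgggpgpgM ⇒ gpggpgggpgpggg   [M → g g]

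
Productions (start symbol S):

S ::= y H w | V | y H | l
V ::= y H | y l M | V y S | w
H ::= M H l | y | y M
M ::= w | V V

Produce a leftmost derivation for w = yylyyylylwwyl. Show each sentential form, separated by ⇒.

S ⇒ yH   [S ::= y H]
yH ⇒ yMHl   [H ::= M H l]
yMHl ⇒ yVVHl   [M ::= V V]
yVVHl ⇒ yylMVHl   [V ::= y l M]
yylMVHl ⇒ yylVVVHl   [M ::= V V]
yylVVVHl ⇒ yylVySVVHl   [V ::= V y S]
yylVySVVHl ⇒ yylVySySVVHl   [V ::= V y S]
yylVySySVVHl ⇒ yylyHySySVVHl   [V ::= y H]
yylyHySySVVHl ⇒ yylyyySySVVHl   [H ::= y]
yylyyySySVVHl ⇒ yylyyylySVVHl   [S ::= l]
yylyyylySVVHl ⇒ yylyyylylVVHl   [S ::= l]
yylyyylylVVHl ⇒ yylyyylylwVHl   [V ::= w]
yylyyylylwVHl ⇒ yylyyylylwwHl   [V ::= w]
yylyyylylwwHl ⇒ yylyyylylwwyl   [H ::= y]

S ⇒ yH ⇒ yMHl ⇒ yVVHl ⇒ yylMVHl ⇒ yylVVVHl ⇒ yylVySVVHl ⇒ yylVySySVVHl ⇒ yylyHySySVVHl ⇒ yylyyySySVVHl ⇒ yylyyylySVVHl ⇒ yylyyylylVVHl ⇒ yylyyylylwVHl ⇒ yylyyylylwwHl ⇒ yylyyylylwwyl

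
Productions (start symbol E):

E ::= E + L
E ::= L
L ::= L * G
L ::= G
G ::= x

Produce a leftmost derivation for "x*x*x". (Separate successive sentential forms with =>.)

E => L => L*G => L*G*G => G*G*G => x*G*G => x*x*G => x*x*x

E => L   [E ::= L]
L => L*G   [L ::= L * G]
L*G => L*G*G   [L ::= L * G]
L*G*G => G*G*G   [L ::= G]
G*G*G => x*G*G   [G ::= x]
x*G*G => x*x*G   [G ::= x]
x*x*G => x*x*x   [G ::= x]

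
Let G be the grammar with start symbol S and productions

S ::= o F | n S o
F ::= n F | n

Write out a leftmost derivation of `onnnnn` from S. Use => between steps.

S => oF => onF => onnF => onnnF => onnnnF => onnnnn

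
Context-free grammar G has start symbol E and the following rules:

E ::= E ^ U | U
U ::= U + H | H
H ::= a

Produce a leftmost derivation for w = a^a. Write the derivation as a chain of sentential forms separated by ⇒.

E ⇒ E^U ⇒ U^U ⇒ H^U ⇒ a^U ⇒ a^H ⇒ a^a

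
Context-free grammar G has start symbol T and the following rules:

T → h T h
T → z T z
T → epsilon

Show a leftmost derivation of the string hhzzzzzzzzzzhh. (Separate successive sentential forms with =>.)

T => hTh   [T → h T h]
hTh => hhThh   [T → h T h]
hhThh => hhzTzhh   [T → z T z]
hhzTzhh => hhzzTzzhh   [T → z T z]
hhzzTzzhh => hhzzzTzzzhh   [T → z T z]
hhzzzTzzzhh => hhzzzzTzzzzhh   [T → z T z]
hhzzzzTzzzzhh => hhzzzzzTzzzzzhh   [T → z T z]
hhzzzzzTzzzzzhh => hhzzzzzzzzzzhh   [T → epsilon]

T => hTh => hhThh => hhzTzhh => hhzzTzzhh => hhzzzTzzzhh => hhzzzzTzzzzhh => hhzzzzzTzzzzzhh => hhzzzzzzzzzzhh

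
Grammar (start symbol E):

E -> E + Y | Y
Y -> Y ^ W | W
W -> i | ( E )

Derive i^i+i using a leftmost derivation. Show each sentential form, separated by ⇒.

E⇒E+Y⇒Y+Y⇒Y^W+Y⇒W^W+Y⇒i^W+Y⇒i^i+Y⇒i^i+W⇒i^i+i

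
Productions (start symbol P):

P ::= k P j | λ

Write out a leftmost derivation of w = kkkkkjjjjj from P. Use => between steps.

P => kPj   [P ::= k P j]
kPj => kkPjj   [P ::= k P j]
kkPjj => kkkPjjj   [P ::= k P j]
kkkPjjj => kkkkPjjjj   [P ::= k P j]
kkkkPjjjj => kkkkkPjjjjj   [P ::= k P j]
kkkkkPjjjjj => kkkkkjjjjj   [P ::= λ]

P => kPj => kkPjj => kkkPjjj => kkkkPjjjj => kkkkkPjjjjj => kkkkkjjjjj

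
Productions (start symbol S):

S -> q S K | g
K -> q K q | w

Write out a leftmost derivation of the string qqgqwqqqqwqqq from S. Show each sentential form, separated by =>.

S => qSK   [S -> q S K]
qSK => qqSKK   [S -> q S K]
qqSKK => qqgKK   [S -> g]
qqgKK => qqgqKqK   [K -> q K q]
qqgqKqK => qqgqwqK   [K -> w]
qqgqwqK => qqgqwqqKq   [K -> q K q]
qqgqwqqKq => qqgqwqqqKqq   [K -> q K q]
qqgqwqqqKqq => qqgqwqqqqKqqq   [K -> q K q]
qqgqwqqqqKqqq => qqgqwqqqqwqqq   [K -> w]

S=>qSK=>qqSKK=>qqgKK=>qqgqKqK=>qqgqwqK=>qqgqwqqKq=>qqgqwqqqKqq=>qqgqwqqqqKqqq=>qqgqwqqqqwqqq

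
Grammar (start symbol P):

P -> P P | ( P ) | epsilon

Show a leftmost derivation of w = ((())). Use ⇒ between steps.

P ⇒ PP ⇒ (P)P ⇒ (PP)P ⇒ (PPP)P ⇒ ((P)PP)P ⇒ ((PP)PP)P ⇒ (((P)P)PP)P ⇒ ((()P)PP)P ⇒ ((())PP)P ⇒ ((())P)P ⇒ ((()))P ⇒ ((()))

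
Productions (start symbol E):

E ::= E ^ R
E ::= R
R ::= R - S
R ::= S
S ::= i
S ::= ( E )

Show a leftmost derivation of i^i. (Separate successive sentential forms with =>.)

E => E^R   [E ::= E ^ R]
E^R => R^R   [E ::= R]
R^R => S^R   [R ::= S]
S^R => i^R   [S ::= i]
i^R => i^S   [R ::= S]
i^S => i^i   [S ::= i]

E=>E^R=>R^R=>S^R=>i^R=>i^S=>i^i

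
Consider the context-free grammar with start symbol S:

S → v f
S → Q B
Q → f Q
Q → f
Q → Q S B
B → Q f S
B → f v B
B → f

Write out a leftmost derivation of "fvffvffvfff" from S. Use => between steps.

S => QB   [S → Q B]
QB => QSBB   [Q → Q S B]
QSBB => QSBSBB   [Q → Q S B]
QSBSBB => QSBSBSBB   [Q → Q S B]
QSBSBSBB => fSBSBSBB   [Q → f]
fSBSBSBB => fvfBSBSBB   [S → v f]
fvfBSBSBB => fvffSBSBB   [B → f]
fvffSBSBB => fvffvfBSBB   [S → v f]
fvffvfBSBB => fvffvffSBB   [B → f]
fvffvffSBB => fvffvffvfBB   [S → v f]
fvffvffvfBB => fvffvffvffB   [B → f]
fvffvffvffB => fvffvffvfff   [B → f]

S => QB => QSBB => QSBSBB => QSBSBSBB => fSBSBSBB => fvfBSBSBB => fvffSBSBB => fvffvfBSBB => fvffvffSBB => fvffvffvfBB => fvffvffvffB => fvffvffvfff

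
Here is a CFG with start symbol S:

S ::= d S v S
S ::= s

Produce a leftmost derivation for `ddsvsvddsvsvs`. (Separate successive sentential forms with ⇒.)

S⇒dSvS⇒ddSvSvS⇒ddsvSvS⇒ddsvsvS⇒ddsvsvdSvS⇒ddsvsvddSvSvS⇒ddsvsvddsvSvS⇒ddsvsvddsvsvS⇒ddsvsvddsvsvs

S ⇒ dSvS   [S ::= d S v S]
dSvS ⇒ ddSvSvS   [S ::= d S v S]
ddSvSvS ⇒ ddsvSvS   [S ::= s]
ddsvSvS ⇒ ddsvsvS   [S ::= s]
ddsvsvS ⇒ ddsvsvdSvS   [S ::= d S v S]
ddsvsvdSvS ⇒ ddsvsvddSvSvS   [S ::= d S v S]
ddsvsvddSvSvS ⇒ ddsvsvddsvSvS   [S ::= s]
ddsvsvddsvSvS ⇒ ddsvsvddsvsvS   [S ::= s]
ddsvsvddsvsvS ⇒ ddsvsvddsvsvs   [S ::= s]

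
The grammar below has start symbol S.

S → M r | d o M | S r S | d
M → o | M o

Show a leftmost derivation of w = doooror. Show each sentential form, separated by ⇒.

S ⇒ SrS   [S → S r S]
SrS ⇒ doMrS   [S → d o M]
doMrS ⇒ doMorS   [M → M o]
doMorS ⇒ dooorS   [M → o]
dooorS ⇒ dooorMr   [S → M r]
dooorMr ⇒ doooror   [M → o]

S ⇒ SrS ⇒ doMrS ⇒ doMorS ⇒ dooorS ⇒ dooorMr ⇒ doooror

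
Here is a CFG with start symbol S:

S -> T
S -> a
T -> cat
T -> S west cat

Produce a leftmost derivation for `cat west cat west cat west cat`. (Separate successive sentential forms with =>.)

S => T   [S -> T]
T => S west cat   [T -> S west cat]
S west cat => T west cat   [S -> T]
T west cat => S west cat west cat   [T -> S west cat]
S west cat west cat => T west cat west cat   [S -> T]
T west cat west cat => S west cat west cat west cat   [T -> S west cat]
S west cat west cat west cat => T west cat west cat west cat   [S -> T]
T west cat west cat west cat => cat west cat west cat west cat   [T -> cat]

S => T => S west cat => T west cat => S west cat west cat => T west cat west cat => S west cat west cat west cat => T west cat west cat west cat => cat west cat west cat west cat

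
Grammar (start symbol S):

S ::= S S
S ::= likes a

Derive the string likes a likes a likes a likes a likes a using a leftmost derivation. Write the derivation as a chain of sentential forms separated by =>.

S => S S   [S ::= S S]
S S => S S S   [S ::= S S]
S S S => S S S S   [S ::= S S]
S S S S => S S S S S   [S ::= S S]
S S S S S => likes a S S S S   [S ::= likes a]
likes a S S S S => likes a likes a S S S   [S ::= likes a]
likes a likes a S S S => likes a likes a likes a S S   [S ::= likes a]
likes a likes a likes a S S => likes a likes a likes a likes a S   [S ::= likes a]
likes a likes a likes a likes a S => likes a likes a likes a likes a likes a   [S ::= likes a]

S => S S => S S S => S S S S => S S S S S => likes a S S S S => likes a likes a S S S => likes a likes a likes a S S => likes a likes a likes a likes a S => likes a likes a likes a likes a likes a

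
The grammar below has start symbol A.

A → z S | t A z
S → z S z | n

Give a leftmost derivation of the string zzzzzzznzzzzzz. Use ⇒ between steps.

A⇒zS⇒zzSz⇒zzzSzz⇒zzzzSzzz⇒zzzzzSzzzz⇒zzzzzzSzzzzz⇒zzzzzzzSzzzzzz⇒zzzzzzznzzzzzz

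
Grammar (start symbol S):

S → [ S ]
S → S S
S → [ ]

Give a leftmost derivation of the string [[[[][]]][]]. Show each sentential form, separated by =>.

S=>[S]=>[SS]=>[[S]S]=>[[[S]]S]=>[[[SS]]S]=>[[[[]S]]S]=>[[[[][]]]S]=>[[[[][]]][]]

S => [S]   [S → [ S ]]
[S] => [SS]   [S → S S]
[SS] => [[S]S]   [S → [ S ]]
[[S]S] => [[[S]]S]   [S → [ S ]]
[[[S]]S] => [[[SS]]S]   [S → S S]
[[[SS]]S] => [[[[]S]]S]   [S → [ ]]
[[[[]S]]S] => [[[[][]]]S]   [S → [ ]]
[[[[][]]]S] => [[[[][]]][]]   [S → [ ]]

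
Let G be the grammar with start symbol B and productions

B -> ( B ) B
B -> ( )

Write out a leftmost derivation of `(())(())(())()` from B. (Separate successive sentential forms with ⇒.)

B ⇒ (B)B ⇒ (())B ⇒ (())(B)B ⇒ (())(())B ⇒ (())(())(B)B ⇒ (())(())(())B ⇒ (())(())(())()

B ⇒ (B)B   [B -> ( B ) B]
(B)B ⇒ (())B   [B -> ( )]
(())B ⇒ (())(B)B   [B -> ( B ) B]
(())(B)B ⇒ (())(())B   [B -> ( )]
(())(())B ⇒ (())(())(B)B   [B -> ( B ) B]
(())(())(B)B ⇒ (())(())(())B   [B -> ( )]
(())(())(())B ⇒ (())(())(())()   [B -> ( )]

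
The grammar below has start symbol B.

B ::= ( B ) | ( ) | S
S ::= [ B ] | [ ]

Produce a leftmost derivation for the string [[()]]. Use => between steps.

B => S => [B] => [S] => [[B]] => [[()]]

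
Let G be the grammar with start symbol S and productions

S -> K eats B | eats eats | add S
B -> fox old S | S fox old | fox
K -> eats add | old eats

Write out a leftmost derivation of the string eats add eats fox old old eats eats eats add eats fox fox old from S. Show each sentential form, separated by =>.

S => K eats B   [S -> K eats B]
K eats B => eats add eats B   [K -> eats add]
eats add eats B => eats add eats fox old S   [B -> fox old S]
eats add eats fox old S => eats add eats fox old K eats B   [S -> K eats B]
eats add eats fox old K eats B => eats add eats fox old old eats eats B   [K -> old eats]
eats add eats fox old old eats eats B => eats add eats fox old old eats eats S fox old   [B -> S fox old]
eats add eats fox old old eats eats S fox old => eats add eats fox old old eats eats K eats B fox old   [S -> K eats B]
eats add eats fox old old eats eats K eats B fox old => eats add eats fox old old eats eats eats add eats B fox old   [K -> eats add]
eats add eats fox old old eats eats eats add eats B fox old => eats add eats fox old old eats eats eats add eats fox fox old   [B -> fox]

S => K eats B => eats add eats B => eats add eats fox old S => eats add eats fox old K eats B => eats add eats fox old old eats eats B => eats add eats fox old old eats eats S fox old => eats add eats fox old old eats eats K eats B fox old => eats add eats fox old old eats eats eats add eats B fox old => eats add eats fox old old eats eats eats add eats fox fox old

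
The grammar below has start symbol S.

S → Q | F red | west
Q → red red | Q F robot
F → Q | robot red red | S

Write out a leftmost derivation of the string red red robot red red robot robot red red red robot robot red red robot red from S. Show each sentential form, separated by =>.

S => F red => S red => Q red => Q F robot red => Q F robot F robot red => Q F robot F robot F robot red => red red F robot F robot F robot red => red red robot red red robot F robot F robot red => red red robot red red robot S robot F robot red => red red robot red red robot F red robot F robot red => red red robot red red robot robot red red red robot F robot red => red red robot red red robot robot red red red robot robot red red robot red

S => F red   [S → F red]
F red => S red   [F → S]
S red => Q red   [S → Q]
Q red => Q F robot red   [Q → Q F robot]
Q F robot red => Q F robot F robot red   [Q → Q F robot]
Q F robot F robot red => Q F robot F robot F robot red   [Q → Q F robot]
Q F robot F robot F robot red => red red F robot F robot F robot red   [Q → red red]
red red F robot F robot F robot red => red red robot red red robot F robot F robot red   [F → robot red red]
red red robot red red robot F robot F robot red => red red robot red red robot S robot F robot red   [F → S]
red red robot red red robot S robot F robot red => red red robot red red robot F red robot F robot red   [S → F red]
red red robot red red robot F red robot F robot red => red red robot red red robot robot red red red robot F robot red   [F → robot red red]
red red robot red red robot robot red red red robot F robot red => red red robot red red robot robot red red red robot robot red red robot red   [F → robot red red]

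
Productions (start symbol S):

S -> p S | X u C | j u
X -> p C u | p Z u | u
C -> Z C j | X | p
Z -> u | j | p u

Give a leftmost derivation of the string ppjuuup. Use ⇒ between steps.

S⇒XuC⇒pCuuC⇒pXuuC⇒ppZuuuC⇒ppjuuuC⇒ppjuuup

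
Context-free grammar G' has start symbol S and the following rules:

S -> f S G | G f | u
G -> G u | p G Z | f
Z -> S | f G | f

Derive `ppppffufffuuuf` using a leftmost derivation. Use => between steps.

S=>Gf=>Guf=>Guuf=>Guuuf=>pGZuuuf=>ppGZZuuuf=>pppGZZZuuuf=>pppGuZZZuuuf=>ppppGZuZZZuuuf=>ppppfZuZZZuuuf=>ppppffuZZZuuuf=>ppppffufZZuuuf=>ppppffuffZuuuf=>ppppffufffuuuf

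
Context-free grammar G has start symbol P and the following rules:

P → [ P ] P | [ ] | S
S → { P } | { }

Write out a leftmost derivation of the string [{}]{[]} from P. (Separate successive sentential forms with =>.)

P => [P]P => [S]P => [{}]P => [{}]S => [{}]{P} => [{}]{[]}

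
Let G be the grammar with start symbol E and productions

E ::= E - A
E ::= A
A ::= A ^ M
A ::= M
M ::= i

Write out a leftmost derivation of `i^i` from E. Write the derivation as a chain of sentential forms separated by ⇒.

E⇒A⇒A^M⇒M^M⇒i^M⇒i^i

E ⇒ A   [E ::= A]
A ⇒ A^M   [A ::= A ^ M]
A^M ⇒ M^M   [A ::= M]
M^M ⇒ i^M   [M ::= i]
i^M ⇒ i^i   [M ::= i]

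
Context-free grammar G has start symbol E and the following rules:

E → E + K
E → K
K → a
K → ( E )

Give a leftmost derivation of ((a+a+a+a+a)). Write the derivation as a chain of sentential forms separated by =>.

E => K   [E → K]
K => (E)   [K → ( E )]
(E) => (K)   [E → K]
(K) => ((E))   [K → ( E )]
((E)) => ((E+K))   [E → E + K]
((E+K)) => ((E+K+K))   [E → E + K]
((E+K+K)) => ((E+K+K+K))   [E → E + K]
((E+K+K+K)) => ((E+K+K+K+K))   [E → E + K]
((E+K+K+K+K)) => ((K+K+K+K+K))   [E → K]
((K+K+K+K+K)) => ((a+K+K+K+K))   [K → a]
((a+K+K+K+K)) => ((a+a+K+K+K))   [K → a]
((a+a+K+K+K)) => ((a+a+a+K+K))   [K → a]
((a+a+a+K+K)) => ((a+a+a+a+K))   [K → a]
((a+a+a+a+K)) => ((a+a+a+a+a))   [K → a]

E => K => (E) => (K) => ((E)) => ((E+K)) => ((E+K+K)) => ((E+K+K+K)) => ((E+K+K+K+K)) => ((K+K+K+K+K)) => ((a+K+K+K+K)) => ((a+a+K+K+K)) => ((a+a+a+K+K)) => ((a+a+a+a+K)) => ((a+a+a+a+a))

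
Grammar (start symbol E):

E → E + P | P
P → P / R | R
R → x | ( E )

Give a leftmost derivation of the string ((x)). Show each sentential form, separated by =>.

E => P   [E → P]
P => R   [P → R]
R => (E)   [R → ( E )]
(E) => (P)   [E → P]
(P) => (R)   [P → R]
(R) => ((E))   [R → ( E )]
((E)) => ((P))   [E → P]
((P)) => ((R))   [P → R]
((R)) => ((x))   [R → x]

E => P => R => (E) => (P) => (R) => ((E)) => ((P)) => ((R)) => ((x))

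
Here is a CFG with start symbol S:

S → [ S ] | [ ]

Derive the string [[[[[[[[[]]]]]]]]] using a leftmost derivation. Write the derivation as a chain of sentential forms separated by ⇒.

S ⇒ [S] ⇒ [[S]] ⇒ [[[S]]] ⇒ [[[[S]]]] ⇒ [[[[[S]]]]] ⇒ [[[[[[S]]]]]] ⇒ [[[[[[[S]]]]]]] ⇒ [[[[[[[[S]]]]]]]] ⇒ [[[[[[[[[]]]]]]]]]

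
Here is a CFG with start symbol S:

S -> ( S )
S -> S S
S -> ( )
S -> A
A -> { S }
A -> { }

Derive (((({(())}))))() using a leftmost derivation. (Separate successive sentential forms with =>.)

S => SS => (S)S => ((S))S => (((S)))S => ((((S))))S => ((((A))))S => (((({S}))))S => (((({(S)}))))S => (((({(())}))))S => (((({(())}))))()

S => SS   [S -> S S]
SS => (S)S   [S -> ( S )]
(S)S => ((S))S   [S -> ( S )]
((S))S => (((S)))S   [S -> ( S )]
(((S)))S => ((((S))))S   [S -> ( S )]
((((S))))S => ((((A))))S   [S -> A]
((((A))))S => (((({S}))))S   [A -> { S }]
(((({S}))))S => (((({(S)}))))S   [S -> ( S )]
(((({(S)}))))S => (((({(())}))))S   [S -> ( )]
(((({(())}))))S => (((({(())}))))()   [S -> ( )]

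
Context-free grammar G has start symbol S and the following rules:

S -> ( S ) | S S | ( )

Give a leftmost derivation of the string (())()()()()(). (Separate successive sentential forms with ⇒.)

S ⇒ SS ⇒ SSS ⇒ SSSS ⇒ SSSSS ⇒ SSSSSS ⇒ (S)SSSSS ⇒ (())SSSSS ⇒ (())()SSSS ⇒ (())()()SSS ⇒ (())()()()SS ⇒ (())()()()()S ⇒ (())()()()()()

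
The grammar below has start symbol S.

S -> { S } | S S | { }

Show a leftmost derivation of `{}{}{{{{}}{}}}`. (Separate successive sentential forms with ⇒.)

S ⇒ SS   [S -> S S]
SS ⇒ SSS   [S -> S S]
SSS ⇒ {}SS   [S -> { }]
{}SS ⇒ {}{}S   [S -> { }]
{}{}S ⇒ {}{}{S}   [S -> { S }]
{}{}{S} ⇒ {}{}{{S}}   [S -> { S }]
{}{}{{S}} ⇒ {}{}{{SS}}   [S -> S S]
{}{}{{SS}} ⇒ {}{}{{{S}S}}   [S -> { S }]
{}{}{{{S}S}} ⇒ {}{}{{{{}}S}}   [S -> { }]
{}{}{{{{}}S}} ⇒ {}{}{{{{}}{}}}   [S -> { }]

S ⇒ SS ⇒ SSS ⇒ {}SS ⇒ {}{}S ⇒ {}{}{S} ⇒ {}{}{{S}} ⇒ {}{}{{SS}} ⇒ {}{}{{{S}S}} ⇒ {}{}{{{{}}S}} ⇒ {}{}{{{{}}{}}}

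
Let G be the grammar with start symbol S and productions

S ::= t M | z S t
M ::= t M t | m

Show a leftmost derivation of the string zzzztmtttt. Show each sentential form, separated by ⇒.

S⇒zSt⇒zzStt⇒zzzSttt⇒zzzzStttt⇒zzzztMtttt⇒zzzztmtttt

S ⇒ zSt   [S ::= z S t]
zSt ⇒ zzStt   [S ::= z S t]
zzStt ⇒ zzzSttt   [S ::= z S t]
zzzSttt ⇒ zzzzStttt   [S ::= z S t]
zzzzStttt ⇒ zzzztMtttt   [S ::= t M]
zzzztMtttt ⇒ zzzztmtttt   [M ::= m]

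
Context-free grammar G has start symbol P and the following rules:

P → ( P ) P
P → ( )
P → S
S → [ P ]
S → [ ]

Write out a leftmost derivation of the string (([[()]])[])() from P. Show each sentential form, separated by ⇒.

P ⇒ (P)P   [P → ( P ) P]
(P)P ⇒ ((P)P)P   [P → ( P ) P]
((P)P)P ⇒ ((S)P)P   [P → S]
((S)P)P ⇒ (([P])P)P   [S → [ P ]]
(([P])P)P ⇒ (([S])P)P   [P → S]
(([S])P)P ⇒ (([[P]])P)P   [S → [ P ]]
(([[P]])P)P ⇒ (([[()]])P)P   [P → ( )]
(([[()]])P)P ⇒ (([[()]])S)P   [P → S]
(([[()]])S)P ⇒ (([[()]])[])P   [S → [ ]]
(([[()]])[])P ⇒ (([[()]])[])()   [P → ( )]

P ⇒ (P)P ⇒ ((P)P)P ⇒ ((S)P)P ⇒ (([P])P)P ⇒ (([S])P)P ⇒ (([[P]])P)P ⇒ (([[()]])P)P ⇒ (([[()]])S)P ⇒ (([[()]])[])P ⇒ (([[()]])[])()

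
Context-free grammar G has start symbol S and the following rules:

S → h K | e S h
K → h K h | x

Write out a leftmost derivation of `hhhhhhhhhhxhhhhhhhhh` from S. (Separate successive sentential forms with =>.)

S=>hK=>hhKh=>hhhKhh=>hhhhKhhh=>hhhhhKhhhh=>hhhhhhKhhhhh=>hhhhhhhKhhhhhh=>hhhhhhhhKhhhhhhh=>hhhhhhhhhKhhhhhhhh=>hhhhhhhhhhKhhhhhhhhh=>hhhhhhhhhhxhhhhhhhhh

S => hK   [S → h K]
hK => hhKh   [K → h K h]
hhKh => hhhKhh   [K → h K h]
hhhKhh => hhhhKhhh   [K → h K h]
hhhhKhhh => hhhhhKhhhh   [K → h K h]
hhhhhKhhhh => hhhhhhKhhhhh   [K → h K h]
hhhhhhKhhhhh => hhhhhhhKhhhhhh   [K → h K h]
hhhhhhhKhhhhhh => hhhhhhhhKhhhhhhh   [K → h K h]
hhhhhhhhKhhhhhhh => hhhhhhhhhKhhhhhhhh   [K → h K h]
hhhhhhhhhKhhhhhhhh => hhhhhhhhhhKhhhhhhhhh   [K → h K h]
hhhhhhhhhhKhhhhhhhhh => hhhhhhhhhhxhhhhhhhhh   [K → x]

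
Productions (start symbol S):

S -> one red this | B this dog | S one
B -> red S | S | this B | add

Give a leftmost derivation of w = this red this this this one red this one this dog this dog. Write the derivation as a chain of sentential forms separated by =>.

S => B this dog   [S -> B this dog]
B this dog => this B this dog   [B -> this B]
this B this dog => this red S this dog   [B -> red S]
this red S this dog => this red B this dog this dog   [S -> B this dog]
this red B this dog this dog => this red this B this dog this dog   [B -> this B]
this red this B this dog this dog => this red this this B this dog this dog   [B -> this B]
this red this this B this dog this dog => this red this this this B this dog this dog   [B -> this B]
this red this this this B this dog this dog => this red this this this S this dog this dog   [B -> S]
this red this this this S this dog this dog => this red this this this S one this dog this dog   [S -> S one]
this red this this this S one this dog this dog => this red this this this one red this one this dog this dog   [S -> one red this]

S => B this dog => this B this dog => this red S this dog => this red B this dog this dog => this red this B this dog this dog => this red this this B this dog this dog => this red this this this B this dog this dog => this red this this this S this dog this dog => this red this this this S one this dog this dog => this red this this this one red this one this dog this dog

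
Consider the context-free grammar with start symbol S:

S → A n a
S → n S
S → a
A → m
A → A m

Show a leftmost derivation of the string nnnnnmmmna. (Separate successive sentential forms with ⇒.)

S⇒nS⇒nnS⇒nnnS⇒nnnnS⇒nnnnnS⇒nnnnnAna⇒nnnnnAmna⇒nnnnnAmmna⇒nnnnnmmmna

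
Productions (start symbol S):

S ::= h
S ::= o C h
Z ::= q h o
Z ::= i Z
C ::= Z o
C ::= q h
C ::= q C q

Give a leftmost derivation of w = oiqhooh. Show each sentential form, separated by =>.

S=>oCh=>oZoh=>oiZoh=>oiqhooh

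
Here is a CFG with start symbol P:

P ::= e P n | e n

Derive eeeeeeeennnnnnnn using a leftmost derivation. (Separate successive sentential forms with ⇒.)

P ⇒ ePn ⇒ eePnn ⇒ eeePnnn ⇒ eeeePnnnn ⇒ eeeeePnnnnn ⇒ eeeeeePnnnnnn ⇒ eeeeeeePnnnnnnn ⇒ eeeeeeeennnnnnnn

P ⇒ ePn   [P ::= e P n]
ePn ⇒ eePnn   [P ::= e P n]
eePnn ⇒ eeePnnn   [P ::= e P n]
eeePnnn ⇒ eeeePnnnn   [P ::= e P n]
eeeePnnnn ⇒ eeeeePnnnnn   [P ::= e P n]
eeeeePnnnnn ⇒ eeeeeePnnnnnn   [P ::= e P n]
eeeeeePnnnnnn ⇒ eeeeeeePnnnnnnn   [P ::= e P n]
eeeeeeePnnnnnnn ⇒ eeeeeeeennnnnnnn   [P ::= e n]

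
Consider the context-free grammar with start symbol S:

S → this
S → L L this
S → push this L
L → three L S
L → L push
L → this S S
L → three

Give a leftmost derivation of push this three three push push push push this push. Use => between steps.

S => push this L   [S → push this L]
push this L => push this L push   [L → L push]
push this L push => push this three L S push   [L → three L S]
push this three L S push => push this three L push S push   [L → L push]
push this three L push S push => push this three L push push S push   [L → L push]
push this three L push push S push => push this three L push push push S push   [L → L push]
push this three L push push push S push => push this three L push push push push S push   [L → L push]
push this three L push push push push S push => push this three three push push push push S push   [L → three]
push this three three push push push push S push => push this three three push push push push this push   [S → this]

S => push this L => push this L push => push this three L S push => push this three L push S push => push this three L push push S push => push this three L push push push S push => push this three L push push push push S push => push this three three push push push push S push => push this three three push push push push this push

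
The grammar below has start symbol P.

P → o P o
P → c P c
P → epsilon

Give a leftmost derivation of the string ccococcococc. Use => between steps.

P => cPc   [P → c P c]
cPc => ccPcc   [P → c P c]
ccPcc => ccoPocc   [P → o P o]
ccoPocc => ccocPcocc   [P → c P c]
ccocPcocc => ccocoPococc   [P → o P o]
ccocoPococc => ccococPcococc   [P → c P c]
ccococPcococc => ccococcococc   [P → epsilon]

P => cPc => ccPcc => ccoPocc => ccocPcocc => ccocoPococc => ccococPcococc => ccococcococc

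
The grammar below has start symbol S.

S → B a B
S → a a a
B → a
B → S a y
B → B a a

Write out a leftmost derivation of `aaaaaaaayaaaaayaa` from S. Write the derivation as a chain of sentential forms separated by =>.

S => BaB => SayaB => BaBayaB => BaaaBayaB => BaaaaaBayaB => aaaaaaBayaB => aaaaaaaayaB => aaaaaaaayaBaa => aaaaaaaayaSayaa => aaaaaaaayaaaaayaa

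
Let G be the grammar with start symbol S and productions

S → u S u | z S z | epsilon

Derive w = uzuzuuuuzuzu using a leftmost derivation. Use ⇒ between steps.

S ⇒ uSu   [S → u S u]
uSu ⇒ uzSzu   [S → z S z]
uzSzu ⇒ uzuSuzu   [S → u S u]
uzuSuzu ⇒ uzuzSzuzu   [S → z S z]
uzuzSzuzu ⇒ uzuzuSuzuzu   [S → u S u]
uzuzuSuzuzu ⇒ uzuzuuSuuzuzu   [S → u S u]
uzuzuuSuuzuzu ⇒ uzuzuuuuzuzu   [S → epsilon]

S ⇒ uSu ⇒ uzSzu ⇒ uzuSuzu ⇒ uzuzSzuzu ⇒ uzuzuSuzuzu ⇒ uzuzuuSuuzuzu ⇒ uzuzuuuuzuzu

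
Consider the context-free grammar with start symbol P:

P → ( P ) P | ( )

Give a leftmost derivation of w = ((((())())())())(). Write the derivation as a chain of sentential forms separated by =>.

P=>(P)P=>((P)P)P=>(((P)P)P)P=>((((P)P)P)P)P=>((((())P)P)P)P=>((((())())P)P)P=>((((())())())P)P=>((((())())())())P=>((((())())())())()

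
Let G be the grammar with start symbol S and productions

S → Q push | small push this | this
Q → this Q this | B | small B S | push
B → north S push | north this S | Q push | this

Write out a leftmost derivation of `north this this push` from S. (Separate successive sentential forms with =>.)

S => Q push => B push => north this S push => north this this push

S => Q push   [S → Q push]
Q push => B push   [Q → B]
B push => north this S push   [B → north this S]
north this S push => north this this push   [S → this]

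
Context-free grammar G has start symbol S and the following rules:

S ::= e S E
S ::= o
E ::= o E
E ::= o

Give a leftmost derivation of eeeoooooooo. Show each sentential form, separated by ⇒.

S ⇒ eSE   [S ::= e S E]
eSE ⇒ eeSEE   [S ::= e S E]
eeSEE ⇒ eeeSEEE   [S ::= e S E]
eeeSEEE ⇒ eeeoEEE   [S ::= o]
eeeoEEE ⇒ eeeooEE   [E ::= o]
eeeooEE ⇒ eeeoooEE   [E ::= o E]
eeeoooEE ⇒ eeeooooEE   [E ::= o E]
eeeooooEE ⇒ eeeoooooEE   [E ::= o E]
eeeoooooEE ⇒ eeeooooooE   [E ::= o]
eeeooooooE ⇒ eeeoooooooE   [E ::= o E]
eeeoooooooE ⇒ eeeoooooooo   [E ::= o]

S ⇒ eSE ⇒ eeSEE ⇒ eeeSEEE ⇒ eeeoEEE ⇒ eeeooEE ⇒ eeeoooEE ⇒ eeeooooEE ⇒ eeeoooooEE ⇒ eeeooooooE ⇒ eeeoooooooE ⇒ eeeoooooooo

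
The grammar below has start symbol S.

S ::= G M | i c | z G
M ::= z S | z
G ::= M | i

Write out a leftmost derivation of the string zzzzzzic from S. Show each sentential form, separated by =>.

S => GM => MM => zSM => zGMM => zMMM => zzMM => zzzSM => zzzGMM => zzzMMM => zzzzMM => zzzzzM => zzzzzzS => zzzzzzic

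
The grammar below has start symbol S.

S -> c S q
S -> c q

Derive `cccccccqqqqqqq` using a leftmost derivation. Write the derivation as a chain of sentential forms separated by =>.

S => cSq => ccSqq => cccSqqq => ccccSqqqq => cccccSqqqqq => ccccccSqqqqqq => cccccccqqqqqqq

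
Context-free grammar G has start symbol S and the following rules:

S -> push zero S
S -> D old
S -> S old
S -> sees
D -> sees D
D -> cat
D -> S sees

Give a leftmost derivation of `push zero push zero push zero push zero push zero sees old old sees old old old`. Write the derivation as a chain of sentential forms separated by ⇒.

S ⇒ push zero S   [S -> push zero S]
push zero S ⇒ push zero push zero S   [S -> push zero S]
push zero push zero S ⇒ push zero push zero push zero S   [S -> push zero S]
push zero push zero push zero S ⇒ push zero push zero push zero push zero S   [S -> push zero S]
push zero push zero push zero push zero S ⇒ push zero push zero push zero push zero push zero S   [S -> push zero S]
push zero push zero push zero push zero push zero S ⇒ push zero push zero push zero push zero push zero S old   [S -> S old]
push zero push zero push zero push zero push zero S old ⇒ push zero push zero push zero push zero push zero S old old   [S -> S old]
push zero push zero push zero push zero push zero S old old ⇒ push zero push zero push zero push zero push zero D old old old   [S -> D old]
push zero push zero push zero push zero push zero D old old old ⇒ push zero push zero push zero push zero push zero S sees old old old   [D -> S sees]
push zero push zero push zero push zero push zero S sees old old old ⇒ push zero push zero push zero push zero push zero S old sees old old old   [S -> S old]
push zero push zero push zero push zero push zero S old sees old old old ⇒ push zero push zero push zero push zero push zero S old old sees old old old   [S -> S old]
push zero push zero push zero push zero push zero S old old sees old old old ⇒ push zero push zero push zero push zero push zero sees old old sees old old old   [S -> sees]

S ⇒ push zero S ⇒ push zero push zero S ⇒ push zero push zero push zero S ⇒ push zero push zero push zero push zero S ⇒ push zero push zero push zero push zero push zero S ⇒ push zero push zero push zero push zero push zero S old ⇒ push zero push zero push zero push zero push zero S old old ⇒ push zero push zero push zero push zero push zero D old old old ⇒ push zero push zero push zero push zero push zero S sees old old old ⇒ push zero push zero push zero push zero push zero S old sees old old old ⇒ push zero push zero push zero push zero push zero S old old sees old old old ⇒ push zero push zero push zero push zero push zero sees old old sees old old old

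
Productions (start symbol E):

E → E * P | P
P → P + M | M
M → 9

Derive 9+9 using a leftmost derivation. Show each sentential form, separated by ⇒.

E ⇒ P   [E → P]
P ⇒ P+M   [P → P + M]
P+M ⇒ M+M   [P → M]
M+M ⇒ 9+M   [M → 9]
9+M ⇒ 9+9   [M → 9]

E ⇒ P ⇒ P+M ⇒ M+M ⇒ 9+M ⇒ 9+9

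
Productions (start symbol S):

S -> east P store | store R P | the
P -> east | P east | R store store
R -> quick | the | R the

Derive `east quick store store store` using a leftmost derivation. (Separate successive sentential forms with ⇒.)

S ⇒ east P store ⇒ east R store store store ⇒ east quick store store store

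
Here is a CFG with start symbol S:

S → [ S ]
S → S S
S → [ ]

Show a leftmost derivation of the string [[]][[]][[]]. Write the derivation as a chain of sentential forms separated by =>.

S => SS => SSS => [S]SS => [[]]SS => [[]][S]S => [[]][[]]S => [[]][[]][S] => [[]][[]][[]]

S => SS   [S → S S]
SS => SSS   [S → S S]
SSS => [S]SS   [S → [ S ]]
[S]SS => [[]]SS   [S → [ ]]
[[]]SS => [[]][S]S   [S → [ S ]]
[[]][S]S => [[]][[]]S   [S → [ ]]
[[]][[]]S => [[]][[]][S]   [S → [ S ]]
[[]][[]][S] => [[]][[]][[]]   [S → [ ]]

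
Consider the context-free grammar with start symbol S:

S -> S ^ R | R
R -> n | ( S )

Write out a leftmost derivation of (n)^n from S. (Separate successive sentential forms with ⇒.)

S ⇒ S^R ⇒ R^R ⇒ (S)^R ⇒ (R)^R ⇒ (n)^R ⇒ (n)^n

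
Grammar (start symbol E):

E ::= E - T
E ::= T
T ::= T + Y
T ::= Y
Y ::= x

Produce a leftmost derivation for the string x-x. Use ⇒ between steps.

E ⇒ E-T ⇒ T-T ⇒ Y-T ⇒ x-T ⇒ x-Y ⇒ x-x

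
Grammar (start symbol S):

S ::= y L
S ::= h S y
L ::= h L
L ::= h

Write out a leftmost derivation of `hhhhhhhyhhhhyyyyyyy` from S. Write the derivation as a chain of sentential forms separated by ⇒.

S ⇒ hSy ⇒ hhSyy ⇒ hhhSyyy ⇒ hhhhSyyyy ⇒ hhhhhSyyyyy ⇒ hhhhhhSyyyyyy ⇒ hhhhhhhSyyyyyyy ⇒ hhhhhhhyLyyyyyyy ⇒ hhhhhhhyhLyyyyyyy ⇒ hhhhhhhyhhLyyyyyyy ⇒ hhhhhhhyhhhLyyyyyyy ⇒ hhhhhhhyhhhhyyyyyyy

S ⇒ hSy   [S ::= h S y]
hSy ⇒ hhSyy   [S ::= h S y]
hhSyy ⇒ hhhSyyy   [S ::= h S y]
hhhSyyy ⇒ hhhhSyyyy   [S ::= h S y]
hhhhSyyyy ⇒ hhhhhSyyyyy   [S ::= h S y]
hhhhhSyyyyy ⇒ hhhhhhSyyyyyy   [S ::= h S y]
hhhhhhSyyyyyy ⇒ hhhhhhhSyyyyyyy   [S ::= h S y]
hhhhhhhSyyyyyyy ⇒ hhhhhhhyLyyyyyyy   [S ::= y L]
hhhhhhhyLyyyyyyy ⇒ hhhhhhhyhLyyyyyyy   [L ::= h L]
hhhhhhhyhLyyyyyyy ⇒ hhhhhhhyhhLyyyyyyy   [L ::= h L]
hhhhhhhyhhLyyyyyyy ⇒ hhhhhhhyhhhLyyyyyyy   [L ::= h L]
hhhhhhhyhhhLyyyyyyy ⇒ hhhhhhhyhhhhyyyyyyy   [L ::= h]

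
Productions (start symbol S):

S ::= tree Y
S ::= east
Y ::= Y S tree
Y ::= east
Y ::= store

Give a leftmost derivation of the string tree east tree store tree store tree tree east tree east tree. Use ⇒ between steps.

S ⇒ tree Y ⇒ tree Y S tree ⇒ tree Y S tree S tree ⇒ tree Y S tree S tree S tree ⇒ tree east S tree S tree S tree ⇒ tree east tree Y tree S tree S tree ⇒ tree east tree Y S tree tree S tree S tree ⇒ tree east tree store S tree tree S tree S tree ⇒ tree east tree store tree Y tree tree S tree S tree ⇒ tree east tree store tree store tree tree S tree S tree ⇒ tree east tree store tree store tree tree east tree S tree ⇒ tree east tree store tree store tree tree east tree east tree

S ⇒ tree Y   [S ::= tree Y]
tree Y ⇒ tree Y S tree   [Y ::= Y S tree]
tree Y S tree ⇒ tree Y S tree S tree   [Y ::= Y S tree]
tree Y S tree S tree ⇒ tree Y S tree S tree S tree   [Y ::= Y S tree]
tree Y S tree S tree S tree ⇒ tree east S tree S tree S tree   [Y ::= east]
tree east S tree S tree S tree ⇒ tree east tree Y tree S tree S tree   [S ::= tree Y]
tree east tree Y tree S tree S tree ⇒ tree east tree Y S tree tree S tree S tree   [Y ::= Y S tree]
tree east tree Y S tree tree S tree S tree ⇒ tree east tree store S tree tree S tree S tree   [Y ::= store]
tree east tree store S tree tree S tree S tree ⇒ tree east tree store tree Y tree tree S tree S tree   [S ::= tree Y]
tree east tree store tree Y tree tree S tree S tree ⇒ tree east tree store tree store tree tree S tree S tree   [Y ::= store]
tree east tree store tree store tree tree S tree S tree ⇒ tree east tree store tree store tree tree east tree S tree   [S ::= east]
tree east tree store tree store tree tree east tree S tree ⇒ tree east tree store tree store tree tree east tree east tree   [S ::= east]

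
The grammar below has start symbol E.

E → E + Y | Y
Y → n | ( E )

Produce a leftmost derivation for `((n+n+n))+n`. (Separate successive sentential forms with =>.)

E => E+Y => Y+Y => (E)+Y => (Y)+Y => ((E))+Y => ((E+Y))+Y => ((E+Y+Y))+Y => ((Y+Y+Y))+Y => ((n+Y+Y))+Y => ((n+n+Y))+Y => ((n+n+n))+Y => ((n+n+n))+n

E => E+Y   [E → E + Y]
E+Y => Y+Y   [E → Y]
Y+Y => (E)+Y   [Y → ( E )]
(E)+Y => (Y)+Y   [E → Y]
(Y)+Y => ((E))+Y   [Y → ( E )]
((E))+Y => ((E+Y))+Y   [E → E + Y]
((E+Y))+Y => ((E+Y+Y))+Y   [E → E + Y]
((E+Y+Y))+Y => ((Y+Y+Y))+Y   [E → Y]
((Y+Y+Y))+Y => ((n+Y+Y))+Y   [Y → n]
((n+Y+Y))+Y => ((n+n+Y))+Y   [Y → n]
((n+n+Y))+Y => ((n+n+n))+Y   [Y → n]
((n+n+n))+Y => ((n+n+n))+n   [Y → n]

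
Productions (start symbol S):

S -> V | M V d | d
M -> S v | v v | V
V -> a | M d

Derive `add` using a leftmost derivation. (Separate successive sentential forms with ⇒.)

S⇒V⇒Md⇒Vd⇒Mdd⇒Vdd⇒add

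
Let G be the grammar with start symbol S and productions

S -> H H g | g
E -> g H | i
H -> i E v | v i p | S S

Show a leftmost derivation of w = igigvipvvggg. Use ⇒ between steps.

S ⇒ HHg ⇒ iEvHg ⇒ igHvHg ⇒ igiEvvHg ⇒ igigHvvHg ⇒ igigvipvvHg ⇒ igigvipvvSSg ⇒ igigvipvvgSg ⇒ igigvipvvggg

S ⇒ HHg   [S -> H H g]
HHg ⇒ iEvHg   [H -> i E v]
iEvHg ⇒ igHvHg   [E -> g H]
igHvHg ⇒ igiEvvHg   [H -> i E v]
igiEvvHg ⇒ igigHvvHg   [E -> g H]
igigHvvHg ⇒ igigvipvvHg   [H -> v i p]
igigvipvvHg ⇒ igigvipvvSSg   [H -> S S]
igigvipvvSSg ⇒ igigvipvvgSg   [S -> g]
igigvipvvgSg ⇒ igigvipvvggg   [S -> g]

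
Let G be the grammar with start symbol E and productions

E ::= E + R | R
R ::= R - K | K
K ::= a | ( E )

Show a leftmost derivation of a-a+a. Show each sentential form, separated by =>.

E => E+R => R+R => R-K+R => K-K+R => a-K+R => a-a+R => a-a+K => a-a+a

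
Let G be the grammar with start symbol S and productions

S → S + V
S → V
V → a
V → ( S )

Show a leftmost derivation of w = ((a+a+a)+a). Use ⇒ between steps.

S ⇒ V ⇒ (S) ⇒ (S+V) ⇒ (V+V) ⇒ ((S)+V) ⇒ ((S+V)+V) ⇒ ((S+V+V)+V) ⇒ ((V+V+V)+V) ⇒ ((a+V+V)+V) ⇒ ((a+a+V)+V) ⇒ ((a+a+a)+V) ⇒ ((a+a+a)+a)

S ⇒ V   [S → V]
V ⇒ (S)   [V → ( S )]
(S) ⇒ (S+V)   [S → S + V]
(S+V) ⇒ (V+V)   [S → V]
(V+V) ⇒ ((S)+V)   [V → ( S )]
((S)+V) ⇒ ((S+V)+V)   [S → S + V]
((S+V)+V) ⇒ ((S+V+V)+V)   [S → S + V]
((S+V+V)+V) ⇒ ((V+V+V)+V)   [S → V]
((V+V+V)+V) ⇒ ((a+V+V)+V)   [V → a]
((a+V+V)+V) ⇒ ((a+a+V)+V)   [V → a]
((a+a+V)+V) ⇒ ((a+a+a)+V)   [V → a]
((a+a+a)+V) ⇒ ((a+a+a)+a)   [V → a]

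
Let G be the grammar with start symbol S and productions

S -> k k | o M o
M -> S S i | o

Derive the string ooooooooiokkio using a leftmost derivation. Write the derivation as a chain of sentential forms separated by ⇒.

S ⇒ oMo   [S -> o M o]
oMo ⇒ oSSio   [M -> S S i]
oSSio ⇒ ooMoSio   [S -> o M o]
ooMoSio ⇒ ooSSioSio   [M -> S S i]
ooSSioSio ⇒ oooMoSioSio   [S -> o M o]
oooMoSioSio ⇒ oooooSioSio   [M -> o]
oooooSioSio ⇒ ooooooMoioSio   [S -> o M o]
ooooooMoioSio ⇒ ooooooooioSio   [M -> o]
ooooooooioSio ⇒ ooooooooiokkio   [S -> k k]

S⇒oMo⇒oSSio⇒ooMoSio⇒ooSSioSio⇒oooMoSioSio⇒oooooSioSio⇒ooooooMoioSio⇒ooooooooioSio⇒ooooooooiokkio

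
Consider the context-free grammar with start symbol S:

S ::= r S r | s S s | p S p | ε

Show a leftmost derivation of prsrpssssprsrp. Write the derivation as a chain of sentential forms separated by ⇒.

S ⇒ pSp ⇒ prSrp ⇒ prsSsrp ⇒ prsrSrsrp ⇒ prsrpSprsrp ⇒ prsrpsSsprsrp ⇒ prsrpssSssprsrp ⇒ prsrpssssprsrp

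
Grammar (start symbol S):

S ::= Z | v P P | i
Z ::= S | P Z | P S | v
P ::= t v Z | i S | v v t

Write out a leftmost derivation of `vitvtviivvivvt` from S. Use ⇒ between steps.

S⇒vPP⇒viSP⇒viZP⇒viPSP⇒vitvZSP⇒vitvPZSP⇒vitvtvZZSP⇒vitvtvPZZSP⇒vitvtviSZZSP⇒vitvtviiZZSP⇒vitvtviivZSP⇒vitvtviivvSP⇒vitvtviivviP⇒vitvtviivvivvt

S ⇒ vPP   [S ::= v P P]
vPP ⇒ viSP   [P ::= i S]
viSP ⇒ viZP   [S ::= Z]
viZP ⇒ viPSP   [Z ::= P S]
viPSP ⇒ vitvZSP   [P ::= t v Z]
vitvZSP ⇒ vitvPZSP   [Z ::= P Z]
vitvPZSP ⇒ vitvtvZZSP   [P ::= t v Z]
vitvtvZZSP ⇒ vitvtvPZZSP   [Z ::= P Z]
vitvtvPZZSP ⇒ vitvtviSZZSP   [P ::= i S]
vitvtviSZZSP ⇒ vitvtviiZZSP   [S ::= i]
vitvtviiZZSP ⇒ vitvtviivZSP   [Z ::= v]
vitvtviivZSP ⇒ vitvtviivvSP   [Z ::= v]
vitvtviivvSP ⇒ vitvtviivviP   [S ::= i]
vitvtviivviP ⇒ vitvtviivvivvt   [P ::= v v t]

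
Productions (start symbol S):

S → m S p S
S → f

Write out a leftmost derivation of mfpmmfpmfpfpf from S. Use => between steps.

S => mSpS   [S → m S p S]
mSpS => mfpS   [S → f]
mfpS => mfpmSpS   [S → m S p S]
mfpmSpS => mfpmmSpSpS   [S → m S p S]
mfpmmSpSpS => mfpmmfpSpS   [S → f]
mfpmmfpSpS => mfpmmfpmSpSpS   [S → m S p S]
mfpmmfpmSpSpS => mfpmmfpmfpSpS   [S → f]
mfpmmfpmfpSpS => mfpmmfpmfpfpS   [S → f]
mfpmmfpmfpfpS => mfpmmfpmfpfpf   [S → f]

S => mSpS => mfpS => mfpmSpS => mfpmmSpSpS => mfpmmfpSpS => mfpmmfpmSpSpS => mfpmmfpmfpSpS => mfpmmfpmfpfpS => mfpmmfpmfpfpf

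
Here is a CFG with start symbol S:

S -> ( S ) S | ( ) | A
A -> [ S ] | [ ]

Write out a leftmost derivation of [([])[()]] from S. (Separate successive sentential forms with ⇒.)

S ⇒ A   [S -> A]
A ⇒ [S]   [A -> [ S ]]
[S] ⇒ [(S)S]   [S -> ( S ) S]
[(S)S] ⇒ [(A)S]   [S -> A]
[(A)S] ⇒ [([])S]   [A -> [ ]]
[([])S] ⇒ [([])A]   [S -> A]
[([])A] ⇒ [([])[S]]   [A -> [ S ]]
[([])[S]] ⇒ [([])[()]]   [S -> ( )]

S ⇒ A ⇒ [S] ⇒ [(S)S] ⇒ [(A)S] ⇒ [([])S] ⇒ [([])A] ⇒ [([])[S]] ⇒ [([])[()]]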